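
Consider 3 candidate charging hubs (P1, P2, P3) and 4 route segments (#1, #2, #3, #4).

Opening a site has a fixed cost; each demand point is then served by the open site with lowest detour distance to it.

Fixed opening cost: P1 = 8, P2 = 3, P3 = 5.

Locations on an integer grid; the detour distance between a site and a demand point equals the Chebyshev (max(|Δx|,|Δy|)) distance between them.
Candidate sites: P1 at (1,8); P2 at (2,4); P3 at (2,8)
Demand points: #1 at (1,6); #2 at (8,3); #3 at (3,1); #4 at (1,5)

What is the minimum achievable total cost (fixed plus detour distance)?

15

Open {P2}: assign each demand point to its cheapest open site.
  #1→P2 2, #2→P2 6, #3→P2 3, #4→P2 1
  detour distance 12, fixed 3 → total 15.
Compare {P2, P3}: detour distance 12 + fixed 8 = 20.
Compare {P3}: detour distance 18 + fixed 5 = 23.
Compare {P1, P2}: detour distance 12 + fixed 11 = 23.
All other subsets cost ≥ 20. Minimum total cost: 15.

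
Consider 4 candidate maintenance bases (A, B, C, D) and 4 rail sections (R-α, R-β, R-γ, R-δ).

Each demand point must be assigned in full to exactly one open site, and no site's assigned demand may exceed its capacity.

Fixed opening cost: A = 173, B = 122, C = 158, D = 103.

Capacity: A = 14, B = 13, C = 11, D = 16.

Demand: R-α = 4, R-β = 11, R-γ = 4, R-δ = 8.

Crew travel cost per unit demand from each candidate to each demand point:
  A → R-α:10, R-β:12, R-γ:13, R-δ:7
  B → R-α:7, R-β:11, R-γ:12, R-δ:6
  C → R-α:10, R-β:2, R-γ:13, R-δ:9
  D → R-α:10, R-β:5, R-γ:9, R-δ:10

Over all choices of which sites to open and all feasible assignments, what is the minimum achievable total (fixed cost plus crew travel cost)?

Open {B, D}; cheapest assignment that respects the capacities:
  B (cap 13, load 12): R-α, R-δ — cost 4×7 + 8×6 = 76
  D (cap 16, load 15): R-β, R-γ — cost 11×5 + 4×9 = 91
  Shipping 167, fixed 225 → total 392.
  Any other capacity-feasible assignment to {B, D} ships for at least 167.
Compare {C, D}: its best feasible assignment gives total 439.
Compare {A, D}: its best feasible assignment gives total 463.
Every other set of open sites that can feasibly serve all demand totals ≥ 439 even under its best assignment. Minimum: 392.

392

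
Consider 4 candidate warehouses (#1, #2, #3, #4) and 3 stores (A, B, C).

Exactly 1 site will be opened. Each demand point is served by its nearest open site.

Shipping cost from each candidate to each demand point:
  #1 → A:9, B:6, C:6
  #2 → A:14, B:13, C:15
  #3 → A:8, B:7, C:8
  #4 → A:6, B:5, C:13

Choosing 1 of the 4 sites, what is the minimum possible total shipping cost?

Open {#1}.
  A→#1 9, B→#1 6, C→#1 6  ⇒ total 21.
Compare {#3}: total 23.
Compare {#4}: total 24.
No size-1 selection does better; minimum is 21.

21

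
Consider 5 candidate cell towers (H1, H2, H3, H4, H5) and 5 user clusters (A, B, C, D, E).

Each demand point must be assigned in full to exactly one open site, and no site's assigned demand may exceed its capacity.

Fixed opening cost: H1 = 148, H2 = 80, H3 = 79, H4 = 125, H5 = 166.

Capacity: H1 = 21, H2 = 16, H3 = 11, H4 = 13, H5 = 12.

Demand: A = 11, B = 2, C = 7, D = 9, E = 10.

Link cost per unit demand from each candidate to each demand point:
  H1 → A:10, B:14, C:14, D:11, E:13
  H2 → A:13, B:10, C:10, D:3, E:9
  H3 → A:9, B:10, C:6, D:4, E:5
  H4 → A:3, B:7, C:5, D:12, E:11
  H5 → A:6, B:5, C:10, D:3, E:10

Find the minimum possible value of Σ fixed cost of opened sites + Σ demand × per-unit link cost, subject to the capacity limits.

478

Open {H2, H3, H4}; cheapest assignment that respects the capacities:
  H2 (cap 16, load 16): C, D — cost 7×10 + 9×3 = 97
  H3 (cap 11, load 10): E — cost 10×5 = 50
  H4 (cap 13, load 13): A, B — cost 11×3 + 2×7 = 47
  Shipping 194, fixed 284 → total 478.
  Any other capacity-feasible assignment to {H2, H3, H4} ships for at least 194.
Compare {H1, H2, H3}: its best feasible assignment gives total 592.
Compare {H2, H4, H5}: its best feasible assignment gives total 611.
Every other set of open sites that can feasibly serve all demand totals ≥ 592 even under its best assignment. Minimum: 478.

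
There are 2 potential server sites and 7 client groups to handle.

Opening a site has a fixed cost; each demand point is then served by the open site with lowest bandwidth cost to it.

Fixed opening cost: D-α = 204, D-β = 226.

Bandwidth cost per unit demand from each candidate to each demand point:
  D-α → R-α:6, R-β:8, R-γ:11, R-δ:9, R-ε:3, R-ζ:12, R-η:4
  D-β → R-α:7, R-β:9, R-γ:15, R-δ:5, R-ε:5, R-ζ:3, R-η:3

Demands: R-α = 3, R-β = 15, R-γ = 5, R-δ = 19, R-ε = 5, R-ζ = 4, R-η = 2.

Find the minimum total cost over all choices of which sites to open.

Open {D-β}: assign each demand point to its cheapest open site.
  R-α→D-β 3×7=21, R-β→D-β 15×9=135, R-γ→D-β 5×15=75, R-δ→D-β 19×5=95, R-ε→D-β 5×5=25, R-ζ→D-β 4×3=12, R-η→D-β 2×3=6
  bandwidth cost 369, fixed 226 → total 595.
Compare {D-α}: bandwidth cost 435 + fixed 204 = 639.
Compare {D-α, D-β}: bandwidth cost 321 + fixed 430 = 751.

595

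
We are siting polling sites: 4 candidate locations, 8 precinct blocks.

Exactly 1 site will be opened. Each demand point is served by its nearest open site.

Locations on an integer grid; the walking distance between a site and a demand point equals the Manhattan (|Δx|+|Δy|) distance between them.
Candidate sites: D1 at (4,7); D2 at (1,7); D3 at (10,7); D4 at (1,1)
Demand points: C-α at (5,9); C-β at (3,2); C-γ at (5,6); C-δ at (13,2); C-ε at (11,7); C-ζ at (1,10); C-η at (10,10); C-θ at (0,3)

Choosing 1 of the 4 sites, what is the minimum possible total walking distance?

55

Open {D1}.
  C-α→D1 3, C-β→D1 6, C-γ→D1 2, C-δ→D1 14, C-ε→D1 7, C-ζ→D1 6, C-η→D1 9, C-θ→D1 8  ⇒ total 55.
Compare {D3}: total 63.
Compare {D2}: total 65.
No size-1 selection does better; minimum is 55.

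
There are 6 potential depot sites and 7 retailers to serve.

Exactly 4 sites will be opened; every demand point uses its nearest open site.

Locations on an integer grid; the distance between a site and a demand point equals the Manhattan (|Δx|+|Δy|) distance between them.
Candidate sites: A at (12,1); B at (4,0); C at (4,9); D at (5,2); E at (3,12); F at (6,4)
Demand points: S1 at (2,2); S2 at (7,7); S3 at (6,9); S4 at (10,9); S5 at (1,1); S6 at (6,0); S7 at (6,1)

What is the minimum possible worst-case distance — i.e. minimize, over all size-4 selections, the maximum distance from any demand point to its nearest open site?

Open {A, B, C, D}.
  Farthest demand point is S4 at distance 6 (to C); all others are ≤ 6.
With {A, B, C, E} the worst case is 6.
With {A, B, C, F} the worst case is 6.
No size-4 selection achieves below 6.

6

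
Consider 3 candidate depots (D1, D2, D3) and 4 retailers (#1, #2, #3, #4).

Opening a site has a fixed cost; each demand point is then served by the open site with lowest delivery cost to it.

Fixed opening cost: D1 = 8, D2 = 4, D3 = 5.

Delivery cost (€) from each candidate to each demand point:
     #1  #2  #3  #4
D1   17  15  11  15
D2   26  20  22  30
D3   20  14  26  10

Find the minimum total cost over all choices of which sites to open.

Open {D1, D3}: assign each demand point to its cheapest open site.
  #1→D1 17, #2→D3 14, #3→D1 11, #4→D3 10
  delivery cost 52, fixed 13 → total 65.
Compare {D1}: delivery cost 58 + fixed 8 = 66.
Compare {D1, D2, D3}: delivery cost 52 + fixed 17 = 69.
Compare {D1, D2}: delivery cost 58 + fixed 12 = 70.
All other subsets cost ≥ 66. Minimum total cost: 65.

65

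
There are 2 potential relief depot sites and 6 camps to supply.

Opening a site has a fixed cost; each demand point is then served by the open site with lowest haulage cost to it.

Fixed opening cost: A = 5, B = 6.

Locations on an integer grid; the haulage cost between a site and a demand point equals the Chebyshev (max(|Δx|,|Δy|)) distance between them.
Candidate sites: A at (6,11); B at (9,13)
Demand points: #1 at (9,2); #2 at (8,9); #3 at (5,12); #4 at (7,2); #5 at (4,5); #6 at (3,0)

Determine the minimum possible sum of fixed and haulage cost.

43

Open {A}: assign each demand point to its cheapest open site.
  #1→A 9, #2→A 2, #3→A 1, #4→A 9, #5→A 6, #6→A 11
  haulage cost 38, fixed 5 → total 43.
Compare {A, B}: haulage cost 38 + fixed 11 = 49.
Compare {B}: haulage cost 51 + fixed 6 = 57.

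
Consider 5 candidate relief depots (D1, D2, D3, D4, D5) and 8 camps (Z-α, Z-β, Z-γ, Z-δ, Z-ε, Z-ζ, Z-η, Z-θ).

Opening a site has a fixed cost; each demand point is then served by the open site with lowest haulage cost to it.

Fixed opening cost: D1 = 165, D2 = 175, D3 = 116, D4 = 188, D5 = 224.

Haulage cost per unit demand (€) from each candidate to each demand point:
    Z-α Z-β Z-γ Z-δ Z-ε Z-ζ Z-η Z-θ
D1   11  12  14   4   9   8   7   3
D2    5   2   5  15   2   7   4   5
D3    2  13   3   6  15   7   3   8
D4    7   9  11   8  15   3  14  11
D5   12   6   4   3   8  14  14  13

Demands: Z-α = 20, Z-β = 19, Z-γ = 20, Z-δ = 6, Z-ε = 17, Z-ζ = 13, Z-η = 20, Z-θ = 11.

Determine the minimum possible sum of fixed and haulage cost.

Open {D2, D3}: assign each demand point to its cheapest open site.
  Z-α→D3 20×2=40, Z-β→D2 19×2=38, Z-γ→D3 20×3=60, Z-δ→D3 6×6=36, Z-ε→D2 17×2=34, Z-ζ→D2 13×7=91, Z-η→D3 20×3=60, Z-θ→D2 11×5=55
  haulage cost 414, fixed 291 → total 705.
Compare {D2}: haulage cost 588 + fixed 175 = 763.
Compare {D1, D2, D3}: haulage cost 380 + fixed 456 = 836.
Compare {D1, D2}: haulage cost 500 + fixed 340 = 840.
All other subsets cost ≥ 763. Minimum total cost: 705.

705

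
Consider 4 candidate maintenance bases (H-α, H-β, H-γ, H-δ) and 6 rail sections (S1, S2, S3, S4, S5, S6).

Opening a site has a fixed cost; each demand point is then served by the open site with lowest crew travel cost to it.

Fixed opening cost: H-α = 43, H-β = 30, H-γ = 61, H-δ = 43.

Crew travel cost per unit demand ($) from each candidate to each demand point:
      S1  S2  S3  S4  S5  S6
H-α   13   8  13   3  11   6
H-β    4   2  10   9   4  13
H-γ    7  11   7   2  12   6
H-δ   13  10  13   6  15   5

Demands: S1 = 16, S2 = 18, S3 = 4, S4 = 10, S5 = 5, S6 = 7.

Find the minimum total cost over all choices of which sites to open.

Open {H-β, H-γ}: assign each demand point to its cheapest open site.
  S1→H-β 16×4=64, S2→H-β 18×2=36, S3→H-γ 4×7=28, S4→H-γ 10×2=20, S5→H-β 5×4=20, S6→H-γ 7×6=42
  crew travel cost 210, fixed 91 → total 301.
Compare {H-α, H-β}: crew travel cost 232 + fixed 73 = 305.
Compare {H-β, H-δ}: crew travel cost 255 + fixed 73 = 328.
Compare {H-β, H-γ, H-δ}: crew travel cost 203 + fixed 134 = 337.
All other subsets cost ≥ 305. Minimum total cost: 301.

301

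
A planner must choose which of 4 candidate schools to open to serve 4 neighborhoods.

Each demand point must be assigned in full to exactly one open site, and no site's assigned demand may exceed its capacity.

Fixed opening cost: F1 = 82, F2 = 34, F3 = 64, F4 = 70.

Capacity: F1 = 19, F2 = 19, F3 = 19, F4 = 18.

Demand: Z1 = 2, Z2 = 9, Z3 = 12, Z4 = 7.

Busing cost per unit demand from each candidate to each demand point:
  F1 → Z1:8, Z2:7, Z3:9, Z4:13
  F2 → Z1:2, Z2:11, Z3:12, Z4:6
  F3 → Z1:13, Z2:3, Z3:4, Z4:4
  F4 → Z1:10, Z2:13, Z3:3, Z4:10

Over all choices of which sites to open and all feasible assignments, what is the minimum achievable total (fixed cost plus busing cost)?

245

Open {F3, F4}; cheapest assignment that respects the capacities:
  F3 (cap 19, load 16): Z2, Z4 — cost 9×3 + 7×4 = 55
  F4 (cap 18, load 14): Z1, Z3 — cost 2×10 + 12×3 = 56
  Shipping 111, fixed 134 → total 245.
  Any other capacity-feasible assignment to {F3, F4} ships for at least 111.
Compare {F2, F3, F4}: its best feasible assignment gives total 263.
Compare {F2, F3}: its best feasible assignment gives total 277.
Every other set of open sites that can feasibly serve all demand totals ≥ 263 even under its best assignment. Minimum: 245.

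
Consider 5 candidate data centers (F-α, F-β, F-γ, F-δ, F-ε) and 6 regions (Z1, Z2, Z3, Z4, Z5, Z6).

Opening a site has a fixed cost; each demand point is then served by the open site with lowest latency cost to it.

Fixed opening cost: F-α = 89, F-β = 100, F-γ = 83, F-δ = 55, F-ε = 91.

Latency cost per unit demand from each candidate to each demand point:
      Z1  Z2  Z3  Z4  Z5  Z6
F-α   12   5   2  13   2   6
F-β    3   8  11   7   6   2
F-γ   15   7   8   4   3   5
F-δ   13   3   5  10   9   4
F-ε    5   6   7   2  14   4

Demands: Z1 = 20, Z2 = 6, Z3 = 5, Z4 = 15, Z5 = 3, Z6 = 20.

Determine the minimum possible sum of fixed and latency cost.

Open {F-β, F-ε}: assign each demand point to its cheapest open site.
  Z1→F-β 20×3=60, Z2→F-ε 6×6=36, Z3→F-ε 5×7=35, Z4→F-ε 15×2=30, Z5→F-β 3×6=18, Z6→F-β 20×2=40
  latency cost 219, fixed 191 → total 410.
Compare {F-ε}: latency cost 323 + fixed 91 = 414.
Compare {F-β, F-δ}: latency cost 266 + fixed 155 = 421.
Compare {F-β}: latency cost 326 + fixed 100 = 426.
All other subsets cost ≥ 414. Minimum total cost: 410.

410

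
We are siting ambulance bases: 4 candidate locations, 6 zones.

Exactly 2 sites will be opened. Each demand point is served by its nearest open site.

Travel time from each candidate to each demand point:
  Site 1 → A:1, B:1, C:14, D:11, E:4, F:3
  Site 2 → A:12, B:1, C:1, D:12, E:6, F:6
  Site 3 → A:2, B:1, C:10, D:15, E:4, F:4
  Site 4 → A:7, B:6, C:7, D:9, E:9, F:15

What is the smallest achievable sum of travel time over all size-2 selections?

Open {Site 1, Site 2}.
  A→Site 1 1, B→Site 1 1, C→Site 2 1, D→Site 1 11, E→Site 1 4, F→Site 1 3  ⇒ total 21.
Compare {Site 2, Site 3}: total 24.
Compare {Site 1, Site 4}: total 25.
No size-2 selection does better; minimum is 21.

21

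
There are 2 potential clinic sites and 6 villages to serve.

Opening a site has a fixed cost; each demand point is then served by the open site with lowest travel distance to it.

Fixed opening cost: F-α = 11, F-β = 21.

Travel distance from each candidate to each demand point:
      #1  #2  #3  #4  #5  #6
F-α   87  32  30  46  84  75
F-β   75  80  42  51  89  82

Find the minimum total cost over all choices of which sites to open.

Open {F-α}: assign each demand point to its cheapest open site.
  #1→F-α 87, #2→F-α 32, #3→F-α 30, #4→F-α 46, #5→F-α 84, #6→F-α 75
  travel distance 354, fixed 11 → total 365.
Compare {F-α, F-β}: travel distance 342 + fixed 32 = 374.
Compare {F-β}: travel distance 419 + fixed 21 = 440.

365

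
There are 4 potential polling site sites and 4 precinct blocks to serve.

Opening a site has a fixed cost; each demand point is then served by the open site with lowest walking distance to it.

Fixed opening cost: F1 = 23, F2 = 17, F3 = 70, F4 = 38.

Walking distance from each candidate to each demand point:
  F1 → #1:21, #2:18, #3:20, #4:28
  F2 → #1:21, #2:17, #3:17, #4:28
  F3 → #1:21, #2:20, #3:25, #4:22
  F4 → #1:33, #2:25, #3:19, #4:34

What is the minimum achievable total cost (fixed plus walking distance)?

100

Open {F2}: assign each demand point to its cheapest open site.
  #1→F2 21, #2→F2 17, #3→F2 17, #4→F2 28
  walking distance 83, fixed 17 → total 100.
Compare {F1}: walking distance 87 + fixed 23 = 110.
Compare {F1, F2}: walking distance 83 + fixed 40 = 123.
Compare {F2, F4}: walking distance 83 + fixed 55 = 138.
All other subsets cost ≥ 110. Minimum total cost: 100.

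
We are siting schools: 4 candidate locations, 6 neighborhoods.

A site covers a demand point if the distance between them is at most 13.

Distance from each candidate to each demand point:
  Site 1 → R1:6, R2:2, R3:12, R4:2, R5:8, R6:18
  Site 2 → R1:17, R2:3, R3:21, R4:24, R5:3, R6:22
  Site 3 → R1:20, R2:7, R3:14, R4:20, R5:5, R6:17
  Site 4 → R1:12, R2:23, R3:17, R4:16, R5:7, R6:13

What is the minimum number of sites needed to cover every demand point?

Coverage sets (demand points within 13 of each site):
  Site 1: {R1, R2, R3, R4, R5}
  Site 2: {R2, R5}
  Site 3: {R2, R5}
  Site 4: {R1, R5, R6}
No single site covers all 6 demand points.
But {Site 1, Site 4} covers everything, so the minimum is 2.

2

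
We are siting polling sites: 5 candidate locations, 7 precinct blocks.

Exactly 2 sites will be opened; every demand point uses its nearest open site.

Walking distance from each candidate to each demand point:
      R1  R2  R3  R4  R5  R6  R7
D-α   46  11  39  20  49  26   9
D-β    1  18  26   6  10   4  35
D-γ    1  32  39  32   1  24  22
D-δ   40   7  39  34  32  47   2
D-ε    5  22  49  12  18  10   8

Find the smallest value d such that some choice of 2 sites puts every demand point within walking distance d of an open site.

Open {D-α, D-β}.
  Farthest demand point is R3 at walking distance 26 (to D-β); all others are ≤ 26.
With {D-β, D-γ} the worst case is 26.
With {D-β, D-δ} the worst case is 26.
No size-2 selection achieves below 26.

26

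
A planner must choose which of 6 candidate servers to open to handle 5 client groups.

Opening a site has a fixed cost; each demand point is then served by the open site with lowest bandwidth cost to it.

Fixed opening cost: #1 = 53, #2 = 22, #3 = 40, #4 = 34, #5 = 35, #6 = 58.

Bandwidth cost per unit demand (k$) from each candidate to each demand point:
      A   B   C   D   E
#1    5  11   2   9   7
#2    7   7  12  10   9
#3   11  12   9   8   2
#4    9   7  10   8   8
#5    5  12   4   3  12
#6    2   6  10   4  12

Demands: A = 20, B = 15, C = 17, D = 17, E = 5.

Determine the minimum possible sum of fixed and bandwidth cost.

378

Open {#1, #6}: assign each demand point to its cheapest open site.
  A→#6 20×2=40, B→#6 15×6=90, C→#1 17×2=34, D→#6 17×4=68, E→#1 5×7=35
  bandwidth cost 267, fixed 111 → total 378.
Compare {#3, #5, #6}: bandwidth cost 259 + fixed 133 = 392.
Compare {#1, #3, #6}: bandwidth cost 242 + fixed 151 = 393.
Compare {#1, #5, #6}: bandwidth cost 250 + fixed 146 = 396.
All other subsets cost ≥ 392. Minimum total cost: 378.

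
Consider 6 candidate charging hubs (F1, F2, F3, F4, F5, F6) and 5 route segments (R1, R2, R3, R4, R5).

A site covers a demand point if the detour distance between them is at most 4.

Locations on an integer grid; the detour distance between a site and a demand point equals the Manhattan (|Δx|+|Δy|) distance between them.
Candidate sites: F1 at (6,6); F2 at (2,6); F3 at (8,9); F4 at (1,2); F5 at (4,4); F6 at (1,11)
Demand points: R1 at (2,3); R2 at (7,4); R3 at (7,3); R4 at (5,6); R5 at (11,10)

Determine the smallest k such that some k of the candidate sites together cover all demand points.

2

Coverage sets (demand points within 4 of each site):
  F1: {R2, R3, R4}
  F2: {R1, R4}
  F3: {R5}
  F4: {R1}
  F5: {R1, R2, R3, R4}
  F6: {}
No single site covers all 5 demand points.
But {F3, F5} covers everything, so the minimum is 2.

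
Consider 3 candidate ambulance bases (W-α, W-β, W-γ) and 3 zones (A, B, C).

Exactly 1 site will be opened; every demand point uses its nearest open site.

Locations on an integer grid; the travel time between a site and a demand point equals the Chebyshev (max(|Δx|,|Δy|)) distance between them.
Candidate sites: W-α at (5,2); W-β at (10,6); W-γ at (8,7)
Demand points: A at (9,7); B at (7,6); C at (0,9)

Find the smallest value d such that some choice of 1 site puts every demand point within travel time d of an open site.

7

Open {W-α}.
  Farthest demand point is C at travel time 7 (to W-α); all others are ≤ 7.
With {W-γ} the worst case is 8.
With {W-β} the worst case is 10.
No size-1 selection achieves below 7.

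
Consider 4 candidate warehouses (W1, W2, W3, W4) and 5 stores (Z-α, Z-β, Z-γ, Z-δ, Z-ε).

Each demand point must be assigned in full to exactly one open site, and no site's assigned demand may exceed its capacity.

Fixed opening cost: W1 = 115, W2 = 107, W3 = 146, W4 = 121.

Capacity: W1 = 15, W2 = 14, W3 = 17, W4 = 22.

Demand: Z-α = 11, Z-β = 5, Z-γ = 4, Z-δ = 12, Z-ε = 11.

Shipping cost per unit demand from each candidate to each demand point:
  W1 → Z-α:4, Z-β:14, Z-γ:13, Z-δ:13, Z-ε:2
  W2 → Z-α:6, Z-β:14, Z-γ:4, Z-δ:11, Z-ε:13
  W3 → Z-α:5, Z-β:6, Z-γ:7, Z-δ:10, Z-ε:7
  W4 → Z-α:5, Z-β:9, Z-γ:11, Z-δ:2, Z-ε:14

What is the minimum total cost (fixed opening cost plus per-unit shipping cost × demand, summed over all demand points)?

Open {W1, W2, W4}; cheapest assignment that respects the capacities:
  W1 (cap 15, load 11): Z-ε — cost 11×2 = 22
  W2 (cap 14, load 11): Z-α — cost 11×6 = 66
  W4 (cap 22, load 21): Z-β, Z-γ, Z-δ — cost 5×9 + 4×11 + 12×2 = 113
  Shipping 201, fixed 343 → total 544.
  Any other capacity-feasible assignment to {W1, W2, W4} ships for at least 201.
Compare {W1, W3, W4}: its best feasible assignment gives total 556.
Compare {W2, W3, W4}: its best feasible assignment gives total 614.
Every other set of open sites that can feasibly serve all demand totals ≥ 556 even under its best assignment. Minimum: 544.

544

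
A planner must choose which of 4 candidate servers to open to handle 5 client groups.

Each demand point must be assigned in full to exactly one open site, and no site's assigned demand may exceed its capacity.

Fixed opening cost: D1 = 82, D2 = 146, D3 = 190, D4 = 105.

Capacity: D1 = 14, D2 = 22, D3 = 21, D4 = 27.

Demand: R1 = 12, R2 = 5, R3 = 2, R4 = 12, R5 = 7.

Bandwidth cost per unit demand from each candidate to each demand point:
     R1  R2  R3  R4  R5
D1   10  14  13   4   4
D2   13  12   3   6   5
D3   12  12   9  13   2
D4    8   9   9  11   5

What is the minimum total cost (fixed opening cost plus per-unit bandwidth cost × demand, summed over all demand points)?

429

Open {D1, D4}; cheapest assignment that respects the capacities:
  D1 (cap 14, load 12): R4 — cost 12×4 = 48
  D4 (cap 27, load 26): R1, R2, R3, R5 — cost 12×8 + 5×9 + 2×9 + 7×5 = 194
  Shipping 242, fixed 187 → total 429.
  Any other capacity-feasible assignment to {D1, D4} ships for at least 242.
Compare {D2, D4}: its best feasible assignment gives total 505.
Compare {D1, D2, D4}: its best feasible assignment gives total 563.
Every other set of open sites that can feasibly serve all demand totals ≥ 505 even under its best assignment. Minimum: 429.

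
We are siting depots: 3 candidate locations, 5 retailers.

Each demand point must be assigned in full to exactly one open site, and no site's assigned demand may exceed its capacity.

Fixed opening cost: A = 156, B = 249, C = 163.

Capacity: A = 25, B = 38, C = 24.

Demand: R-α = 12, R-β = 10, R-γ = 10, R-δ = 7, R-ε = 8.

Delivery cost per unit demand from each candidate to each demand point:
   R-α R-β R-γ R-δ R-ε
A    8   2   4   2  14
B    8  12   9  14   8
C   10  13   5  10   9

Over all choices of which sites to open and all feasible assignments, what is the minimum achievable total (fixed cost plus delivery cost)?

635

Open {A, C}; cheapest assignment that respects the capacities:
  A (cap 25, load 25): R-β, R-δ, R-ε — cost 10×2 + 7×2 + 8×14 = 146
  C (cap 24, load 22): R-α, R-γ — cost 12×10 + 10×5 = 170
  Shipping 316, fixed 319 → total 635.
  Any other capacity-feasible assignment to {A, C} ships for at least 316.
Compare {A, B}: its best feasible assignment gives total 689.
Compare {B, C}: its best feasible assignment gives total 812.
Every other set of open sites that can feasibly serve all demand totals ≥ 689 even under its best assignment. Minimum: 635.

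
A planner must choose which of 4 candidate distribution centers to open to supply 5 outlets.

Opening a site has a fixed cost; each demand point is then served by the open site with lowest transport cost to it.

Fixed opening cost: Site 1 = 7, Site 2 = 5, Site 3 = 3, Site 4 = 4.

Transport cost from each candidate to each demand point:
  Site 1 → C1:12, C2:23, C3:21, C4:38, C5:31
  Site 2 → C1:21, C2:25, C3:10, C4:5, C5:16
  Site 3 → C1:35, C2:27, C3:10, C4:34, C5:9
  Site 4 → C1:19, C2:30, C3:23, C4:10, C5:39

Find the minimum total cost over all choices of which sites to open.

74

Open {Site 1, Site 2, Site 3}: assign each demand point to its cheapest open site.
  C1→Site 1 12, C2→Site 1 23, C3→Site 2 10, C4→Site 2 5, C5→Site 3 9
  transport cost 59, fixed 15 → total 74.
Compare {Site 1, Site 2}: transport cost 66 + fixed 12 = 78.
Compare {Site 2, Site 3}: transport cost 70 + fixed 8 = 78.
Compare {Site 1, Site 3, Site 4}: transport cost 64 + fixed 14 = 78.
All other subsets cost ≥ 78. Minimum total cost: 74.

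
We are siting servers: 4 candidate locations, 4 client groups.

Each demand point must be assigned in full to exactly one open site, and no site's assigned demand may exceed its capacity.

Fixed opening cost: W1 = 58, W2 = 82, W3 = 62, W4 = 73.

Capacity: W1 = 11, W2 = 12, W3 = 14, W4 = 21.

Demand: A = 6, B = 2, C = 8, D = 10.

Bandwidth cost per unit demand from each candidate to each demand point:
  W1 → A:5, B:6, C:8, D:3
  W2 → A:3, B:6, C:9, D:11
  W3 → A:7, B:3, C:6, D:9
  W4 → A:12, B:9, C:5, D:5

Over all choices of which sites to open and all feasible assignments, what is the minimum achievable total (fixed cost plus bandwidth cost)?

Open {W1, W4}; cheapest assignment that respects the capacities:
  W1 (cap 11, load 8): A, B — cost 6×5 + 2×6 = 42
  W4 (cap 21, load 18): C, D — cost 8×5 + 10×5 = 90
  Shipping 132, fixed 131 → total 263.
  Any other capacity-feasible assignment to {W1, W4} ships for at least 132.
Compare {W3, W4}: its best feasible assignment gives total 273.
Compare {W2, W4}: its best feasible assignment gives total 275.
Every other set of open sites that can feasibly serve all demand totals ≥ 273 even under its best assignment. Minimum: 263.

263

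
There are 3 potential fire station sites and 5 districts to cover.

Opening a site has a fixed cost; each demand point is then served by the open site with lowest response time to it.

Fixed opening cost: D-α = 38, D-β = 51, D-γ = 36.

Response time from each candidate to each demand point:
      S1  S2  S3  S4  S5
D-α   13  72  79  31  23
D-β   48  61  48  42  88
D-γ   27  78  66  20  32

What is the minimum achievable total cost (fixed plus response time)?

Open {D-α}: assign each demand point to its cheapest open site.
  S1→D-α 13, S2→D-α 72, S3→D-α 79, S4→D-α 31, S5→D-α 23
  response time 218, fixed 38 → total 256.
Compare {D-γ}: response time 223 + fixed 36 = 259.
Compare {D-α, D-β}: response time 176 + fixed 89 = 265.
Compare {D-α, D-γ}: response time 194 + fixed 74 = 268.
All other subsets cost ≥ 259. Minimum total cost: 256.

256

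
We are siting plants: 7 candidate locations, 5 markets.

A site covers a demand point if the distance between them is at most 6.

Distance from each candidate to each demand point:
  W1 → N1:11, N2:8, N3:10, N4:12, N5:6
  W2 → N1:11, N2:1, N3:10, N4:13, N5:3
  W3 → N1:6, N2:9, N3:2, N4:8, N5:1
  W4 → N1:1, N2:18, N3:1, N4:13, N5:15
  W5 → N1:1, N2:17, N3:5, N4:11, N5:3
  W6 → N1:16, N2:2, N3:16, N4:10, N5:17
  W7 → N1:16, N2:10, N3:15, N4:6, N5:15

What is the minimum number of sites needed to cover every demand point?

Coverage sets (demand points within 6 of each site):
  W1: {N5}
  W2: {N2, N5}
  W3: {N1, N3, N5}
  W4: {N1, N3}
  W5: {N1, N3, N5}
  W6: {N2}
  W7: {N4}
No 2 sites suffice: every size-2 union leaves at least one demand point uncovered.
But {W2, W3, W7} covers everything, so the minimum is 3.

3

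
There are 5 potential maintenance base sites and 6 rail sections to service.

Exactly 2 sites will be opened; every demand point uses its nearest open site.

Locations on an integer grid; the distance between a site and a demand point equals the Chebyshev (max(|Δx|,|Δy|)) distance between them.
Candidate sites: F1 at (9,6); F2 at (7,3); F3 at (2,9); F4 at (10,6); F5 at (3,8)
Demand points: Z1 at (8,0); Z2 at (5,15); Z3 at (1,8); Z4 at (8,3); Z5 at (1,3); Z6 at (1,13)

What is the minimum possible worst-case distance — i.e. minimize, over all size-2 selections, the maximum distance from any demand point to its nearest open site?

Open {F1, F3}.
  Farthest demand point is Z1 at distance 6 (to F1); all others are ≤ 6.
With {F2, F3} the worst case is 6.
With {F3, F4} the worst case is 6.
No size-2 selection achieves below 6.

6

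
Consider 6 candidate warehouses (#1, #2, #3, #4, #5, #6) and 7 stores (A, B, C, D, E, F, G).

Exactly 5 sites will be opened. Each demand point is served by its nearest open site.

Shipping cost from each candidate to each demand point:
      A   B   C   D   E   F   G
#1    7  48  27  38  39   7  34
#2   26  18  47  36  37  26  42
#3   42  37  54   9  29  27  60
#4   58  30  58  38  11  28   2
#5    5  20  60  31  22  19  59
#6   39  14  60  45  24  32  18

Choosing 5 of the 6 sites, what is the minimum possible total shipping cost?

75

Open {#1, #3, #4, #5, #6}.
  A→#5 5, B→#6 14, C→#1 27, D→#3 9, E→#4 11, F→#1 7, G→#4 2  ⇒ total 75.
Compare {#1, #2, #3, #4, #6}: total 77.
Compare {#1, #2, #3, #4, #5}: total 79.
No size-5 selection does better; minimum is 75.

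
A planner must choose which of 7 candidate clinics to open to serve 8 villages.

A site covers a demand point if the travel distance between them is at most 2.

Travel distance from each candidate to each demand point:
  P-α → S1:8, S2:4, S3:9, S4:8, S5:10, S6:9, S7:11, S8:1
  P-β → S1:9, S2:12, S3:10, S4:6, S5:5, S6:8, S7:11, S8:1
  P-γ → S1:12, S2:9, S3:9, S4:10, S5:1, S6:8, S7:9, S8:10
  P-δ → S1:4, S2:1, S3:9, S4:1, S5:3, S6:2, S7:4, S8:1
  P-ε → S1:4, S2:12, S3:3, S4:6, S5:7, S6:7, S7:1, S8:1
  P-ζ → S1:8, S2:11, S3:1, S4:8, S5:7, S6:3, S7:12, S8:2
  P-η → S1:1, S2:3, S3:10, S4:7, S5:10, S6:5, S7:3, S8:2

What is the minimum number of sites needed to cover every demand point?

5

Coverage sets (demand points within 2 of each site):
  P-α: {S8}
  P-β: {S8}
  P-γ: {S5}
  P-δ: {S2, S4, S6, S8}
  P-ε: {S7, S8}
  P-ζ: {S3, S8}
  P-η: {S1, S8}
No 4 sites suffice: every size-4 union leaves at least one demand point uncovered.
But {P-γ, P-δ, P-ε, P-ζ, P-η} covers everything, so the minimum is 5.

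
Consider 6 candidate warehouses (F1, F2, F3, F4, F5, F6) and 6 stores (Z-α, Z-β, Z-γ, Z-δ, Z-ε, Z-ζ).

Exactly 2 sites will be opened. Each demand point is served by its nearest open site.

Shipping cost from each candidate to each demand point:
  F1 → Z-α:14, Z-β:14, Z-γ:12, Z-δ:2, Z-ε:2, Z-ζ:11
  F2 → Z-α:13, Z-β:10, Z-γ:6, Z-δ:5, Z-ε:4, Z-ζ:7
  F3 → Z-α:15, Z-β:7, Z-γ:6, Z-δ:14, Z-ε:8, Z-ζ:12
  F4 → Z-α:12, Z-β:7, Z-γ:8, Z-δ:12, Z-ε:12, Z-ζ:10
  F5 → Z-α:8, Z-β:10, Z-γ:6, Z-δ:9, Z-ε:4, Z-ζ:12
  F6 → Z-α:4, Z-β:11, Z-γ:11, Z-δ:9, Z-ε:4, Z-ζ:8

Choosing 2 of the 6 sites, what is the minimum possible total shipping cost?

Open {F2, F6}.
  Z-α→F6 4, Z-β→F2 10, Z-γ→F2 6, Z-δ→F2 5, Z-ε→F2 4, Z-ζ→F2 7  ⇒ total 36.
Compare {F1, F6}: total 38.
Compare {F3, F6}: total 38.
No size-2 selection does better; minimum is 36.

36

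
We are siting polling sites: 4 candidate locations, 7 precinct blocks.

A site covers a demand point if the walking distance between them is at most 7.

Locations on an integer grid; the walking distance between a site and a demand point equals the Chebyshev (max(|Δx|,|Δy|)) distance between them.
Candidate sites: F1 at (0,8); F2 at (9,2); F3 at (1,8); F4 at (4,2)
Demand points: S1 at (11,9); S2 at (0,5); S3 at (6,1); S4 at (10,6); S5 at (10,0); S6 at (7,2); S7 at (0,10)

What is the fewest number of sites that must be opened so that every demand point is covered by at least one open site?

Coverage sets (demand points within 7 of each site):
  F1: {S2, S3, S6, S7}
  F2: {S1, S3, S4, S5, S6}
  F3: {S2, S3, S6, S7}
  F4: {S1, S2, S3, S4, S5, S6}
No single site covers all 7 demand points.
But {F1, F2} covers everything, so the minimum is 2.

2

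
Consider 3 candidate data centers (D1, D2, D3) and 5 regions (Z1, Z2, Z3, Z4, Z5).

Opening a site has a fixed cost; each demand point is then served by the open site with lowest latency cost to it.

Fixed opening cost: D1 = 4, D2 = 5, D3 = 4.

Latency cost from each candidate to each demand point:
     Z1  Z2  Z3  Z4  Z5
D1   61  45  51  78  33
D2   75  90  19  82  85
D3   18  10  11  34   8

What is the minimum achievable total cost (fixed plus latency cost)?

85

Open {D3}: assign each demand point to its cheapest open site.
  Z1→D3 18, Z2→D3 10, Z3→D3 11, Z4→D3 34, Z5→D3 8
  latency cost 81, fixed 4 → total 85.
Compare {D1, D3}: latency cost 81 + fixed 8 = 89.
Compare {D2, D3}: latency cost 81 + fixed 9 = 90.
Compare {D1, D2, D3}: latency cost 81 + fixed 13 = 94.
All other subsets cost ≥ 89. Minimum total cost: 85.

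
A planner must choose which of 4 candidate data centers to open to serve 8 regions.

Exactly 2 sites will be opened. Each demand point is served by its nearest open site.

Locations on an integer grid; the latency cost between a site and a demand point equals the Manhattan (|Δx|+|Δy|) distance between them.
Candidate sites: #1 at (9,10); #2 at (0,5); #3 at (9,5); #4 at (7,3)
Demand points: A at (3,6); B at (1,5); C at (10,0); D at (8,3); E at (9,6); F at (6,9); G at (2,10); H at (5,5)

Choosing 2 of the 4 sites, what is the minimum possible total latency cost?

33

Open {#2, #3}.
  A→#2 4, B→#2 1, C→#3 6, D→#3 3, E→#3 1, F→#3 7, G→#2 7, H→#3 4  ⇒ total 33.
Compare {#2, #4}: total 35.
Compare {#1, #3}: total 40.
No size-2 selection does better; minimum is 33.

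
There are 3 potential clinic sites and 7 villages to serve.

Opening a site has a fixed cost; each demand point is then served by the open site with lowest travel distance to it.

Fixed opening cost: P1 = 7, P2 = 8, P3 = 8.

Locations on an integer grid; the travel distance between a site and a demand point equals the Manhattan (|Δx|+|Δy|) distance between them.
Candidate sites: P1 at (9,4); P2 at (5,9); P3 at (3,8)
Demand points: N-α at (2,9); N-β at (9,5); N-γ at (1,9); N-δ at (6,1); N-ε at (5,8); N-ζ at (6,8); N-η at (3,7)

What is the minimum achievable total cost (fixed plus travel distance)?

33

Open {P1, P3}: assign each demand point to its cheapest open site.
  N-α→P3 2, N-β→P1 1, N-γ→P3 3, N-δ→P1 6, N-ε→P3 2, N-ζ→P3 3, N-η→P3 1
  travel distance 18, fixed 15 → total 33.
Compare {P1, P2}: travel distance 21 + fixed 15 = 36.
Compare {P3}: travel distance 30 + fixed 8 = 38.
Compare {P2}: travel distance 31 + fixed 8 = 39.
All other subsets cost ≥ 36. Minimum total cost: 33.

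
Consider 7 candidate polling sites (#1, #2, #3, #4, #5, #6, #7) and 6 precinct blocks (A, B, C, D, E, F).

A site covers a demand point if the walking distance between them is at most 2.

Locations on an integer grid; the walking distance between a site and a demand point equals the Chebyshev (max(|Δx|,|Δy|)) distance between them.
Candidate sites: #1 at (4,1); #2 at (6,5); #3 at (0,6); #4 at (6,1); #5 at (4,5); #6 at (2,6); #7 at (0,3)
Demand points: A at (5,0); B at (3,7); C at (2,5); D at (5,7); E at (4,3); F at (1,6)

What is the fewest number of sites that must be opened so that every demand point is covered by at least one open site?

3

Coverage sets (demand points within 2 of each site):
  #1: {A, E}
  #2: {D, E}
  #3: {C, F}
  #4: {A, E}
  #5: {B, C, D, E}
  #6: {B, C, F}
  #7: {C}
No 2 sites suffice: every size-2 union leaves at least one demand point uncovered.
But {#1, #2, #6} covers everything, so the minimum is 3.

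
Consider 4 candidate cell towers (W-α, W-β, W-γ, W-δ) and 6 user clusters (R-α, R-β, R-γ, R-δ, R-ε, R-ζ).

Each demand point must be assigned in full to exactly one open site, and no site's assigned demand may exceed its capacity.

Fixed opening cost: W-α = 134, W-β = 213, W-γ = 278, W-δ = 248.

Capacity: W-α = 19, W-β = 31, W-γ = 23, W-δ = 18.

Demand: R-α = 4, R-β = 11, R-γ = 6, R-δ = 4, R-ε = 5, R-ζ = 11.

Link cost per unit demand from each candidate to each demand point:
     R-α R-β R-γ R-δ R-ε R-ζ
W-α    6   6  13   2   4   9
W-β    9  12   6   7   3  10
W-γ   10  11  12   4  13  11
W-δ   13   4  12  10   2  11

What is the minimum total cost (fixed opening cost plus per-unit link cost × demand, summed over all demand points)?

606

Open {W-α, W-β}; cheapest assignment that respects the capacities:
  W-α (cap 19, load 19): R-α, R-β, R-δ — cost 4×6 + 11×6 + 4×2 = 98
  W-β (cap 31, load 22): R-γ, R-ε, R-ζ — cost 6×6 + 5×3 + 11×10 = 161
  Shipping 259, fixed 347 → total 606.
  Any other capacity-feasible assignment to {W-α, W-β} ships for at least 259.
Compare {W-β, W-δ}: its best feasible assignment gives total 725.
Compare {W-α, W-γ}: its best feasible assignment gives total 768.
Every other set of open sites that can feasibly serve all demand totals ≥ 725 even under its best assignment. Minimum: 606.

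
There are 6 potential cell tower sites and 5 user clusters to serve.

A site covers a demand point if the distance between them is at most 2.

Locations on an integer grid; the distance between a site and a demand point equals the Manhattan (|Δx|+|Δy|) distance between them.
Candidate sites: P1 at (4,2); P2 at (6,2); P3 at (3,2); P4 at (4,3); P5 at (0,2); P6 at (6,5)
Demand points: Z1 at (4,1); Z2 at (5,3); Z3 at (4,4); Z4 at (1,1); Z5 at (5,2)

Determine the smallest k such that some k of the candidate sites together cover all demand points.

Coverage sets (demand points within 2 of each site):
  P1: {Z1, Z2, Z3, Z5}
  P2: {Z2, Z5}
  P3: {Z1, Z5}
  P4: {Z1, Z2, Z3, Z5}
  P5: {Z4}
  P6: {}
No single site covers all 5 demand points.
But {P1, P5} covers everything, so the minimum is 2.

2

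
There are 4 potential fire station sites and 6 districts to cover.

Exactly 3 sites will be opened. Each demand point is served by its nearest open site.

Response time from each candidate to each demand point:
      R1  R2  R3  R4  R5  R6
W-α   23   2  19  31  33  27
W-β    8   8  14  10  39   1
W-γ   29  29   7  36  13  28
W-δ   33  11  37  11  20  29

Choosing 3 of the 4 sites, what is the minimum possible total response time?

41

Open {W-α, W-β, W-γ}.
  R1→W-β 8, R2→W-α 2, R3→W-γ 7, R4→W-β 10, R5→W-γ 13, R6→W-β 1  ⇒ total 41.
Compare {W-β, W-γ, W-δ}: total 47.
Compare {W-α, W-β, W-δ}: total 55.
No size-3 selection does better; minimum is 41.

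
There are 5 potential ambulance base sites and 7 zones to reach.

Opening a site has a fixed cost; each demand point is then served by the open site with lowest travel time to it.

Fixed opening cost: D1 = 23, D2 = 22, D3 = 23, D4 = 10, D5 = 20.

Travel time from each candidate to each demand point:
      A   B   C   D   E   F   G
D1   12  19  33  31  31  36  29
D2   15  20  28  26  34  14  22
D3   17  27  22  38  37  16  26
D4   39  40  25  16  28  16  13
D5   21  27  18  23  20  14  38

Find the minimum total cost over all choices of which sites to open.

Open {D4, D5}: assign each demand point to its cheapest open site.
  A→D5 21, B→D5 27, C→D5 18, D→D4 16, E→D5 20, F→D5 14, G→D4 13
  travel time 129, fixed 30 → total 159.
Compare {D1, D4}: travel time 129 + fixed 33 = 162.
Compare {D2, D4}: travel time 131 + fixed 32 = 163.
Compare {D1, D4, D5}: travel time 112 + fixed 53 = 165.
All other subsets cost ≥ 162. Minimum total cost: 159.

159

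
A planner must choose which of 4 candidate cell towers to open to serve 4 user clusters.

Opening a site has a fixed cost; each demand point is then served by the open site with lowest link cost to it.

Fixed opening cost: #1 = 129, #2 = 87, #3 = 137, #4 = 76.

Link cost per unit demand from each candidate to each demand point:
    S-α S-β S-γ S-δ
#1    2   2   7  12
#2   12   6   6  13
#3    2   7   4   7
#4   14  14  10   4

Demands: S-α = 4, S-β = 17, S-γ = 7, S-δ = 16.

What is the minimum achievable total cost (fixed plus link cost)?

360

Open {#1, #4}: assign each demand point to its cheapest open site.
  S-α→#1 4×2=8, S-β→#1 17×2=34, S-γ→#1 7×7=49, S-δ→#4 16×4=64
  link cost 155, fixed 205 → total 360.
Compare {#3}: link cost 267 + fixed 137 = 404.
Compare {#1}: link cost 283 + fixed 129 = 412.
Compare {#2, #4}: link cost 256 + fixed 163 = 419.
All other subsets cost ≥ 404. Minimum total cost: 360.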